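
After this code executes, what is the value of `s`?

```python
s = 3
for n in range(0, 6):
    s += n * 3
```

n=0: s = 3+0*3 = 3
n=1: s = 3+1*3 = 6
n=2: s = 6+2*3 = 12
n=3: s = 12+3*3 = 21
n=4: s = 21+4*3 = 33
n=5: s = 33+5*3 = 48

48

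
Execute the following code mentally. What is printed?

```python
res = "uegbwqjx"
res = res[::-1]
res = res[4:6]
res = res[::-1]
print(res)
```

gb

reverse → 'xjqwbgeu'
slice [4:6] → 'bg'
reverse → 'gb'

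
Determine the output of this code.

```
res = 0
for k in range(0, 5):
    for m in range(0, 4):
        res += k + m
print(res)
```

70

k=0,m=0: res = 0+0 = 0
k=0,m=1: res = 0+1 = 1
k=0,m=2: res = 1+2 = 3
k=0,m=3: res = 3+3 = 6
k=1,m=0: res = 6+1 = 7
k=1,m=1: res = 7+2 = 9
k=1,m=2: res = 9+3 = 12
k=1,m=3: res = 12+4 = 16
k=2,m=0: res = 16+2 = 18
k=2,m=1: res = 18+3 = 21
k=2,m=2: res = 21+4 = 25
k=2,m=3: res = 25+5 = 30
k=3,m=0: res = 30+3 = 33
k=3,m=1: res = 33+4 = 37
k=3,m=2: res = 37+5 = 42
k=3,m=3: res = 42+6 = 48
k=4,m=0: res = 48+4 = 52
k=4,m=1: res = 52+5 = 57
k=4,m=2: res = 57+6 = 63
k=4,m=3: res = 63+7 = 70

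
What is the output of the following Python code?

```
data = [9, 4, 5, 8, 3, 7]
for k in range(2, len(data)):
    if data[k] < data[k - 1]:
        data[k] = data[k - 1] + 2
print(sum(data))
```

48

k=2: 5>=4, unchanged → [9, 4, 5, 8, 3, 7]
k=3: 8>=5, unchanged → [9, 4, 5, 8, 3, 7]
k=4: 3<8, data[4] = 8+2 = 10 → [9, 4, 5, 8, 10, 7]
k=5: 7<10, data[5] = 10+2 = 12 → [9, 4, 5, 8, 10, 12]
sum = 48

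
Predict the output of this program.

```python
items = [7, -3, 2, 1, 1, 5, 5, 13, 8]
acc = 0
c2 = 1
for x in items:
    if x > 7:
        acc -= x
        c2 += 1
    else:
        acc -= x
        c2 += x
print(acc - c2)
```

-60

x=7: not >7, acc = 0-7 = -7; c2=8
x=-3: not >7, acc = (-7)-(-3) = -4; c2=5
x=2: not >7, acc = (-4)-2 = -6; c2=7
x=1: not >7, acc = (-6)-1 = -7; c2=8
x=1: not >7, acc = (-7)-1 = -8; c2=9
x=5: not >7, acc = (-8)-5 = -13; c2=14
x=5: not >7, acc = (-13)-5 = -18; c2=19
x=13: >7, acc = (-18)-13 = -31; c2=20
x=8: >7, acc = (-31)-8 = -39; c2=21
acc-c2 = (-39)-21 = -60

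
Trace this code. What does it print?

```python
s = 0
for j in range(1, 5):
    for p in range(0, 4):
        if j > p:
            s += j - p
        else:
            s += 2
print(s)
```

j=1,p=0: 1>0, s = 0+1 = 1
j=1,p=1: not 1>1, s = 1+2 = 3
j=1,p=2: not 1>2, s = 3+2 = 5
j=1,p=3: not 1>3, s = 5+2 = 7
j=2,p=0: 2>0, s = 7+2 = 9
j=2,p=1: 2>1, s = 9+1 = 10
j=2,p=2: not 2>2, s = 10+2 = 12
j=2,p=3: not 2>3, s = 12+2 = 14
j=3,p=0: 3>0, s = 14+3 = 17
j=3,p=1: 3>1, s = 17+2 = 19
j=3,p=2: 3>2, s = 19+1 = 20
j=3,p=3: not 3>3, s = 20+2 = 22
j=4,p=0: 4>0, s = 22+4 = 26
j=4,p=1: 4>1, s = 26+3 = 29
j=4,p=2: 4>2, s = 29+2 = 31
j=4,p=3: 4>3, s = 31+1 = 32

32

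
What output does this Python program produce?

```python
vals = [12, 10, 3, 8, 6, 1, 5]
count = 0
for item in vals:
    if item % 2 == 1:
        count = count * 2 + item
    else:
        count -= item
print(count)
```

item=12: not odd, count = 0-12 = -12
item=10: not odd, count = (-12)-10 = -22
item=3: odd, count = (-22)*2+3 = -41
item=8: not odd, count = (-41)-8 = -49
item=6: not odd, count = (-49)-6 = -55
item=1: odd, count = (-55)*2+1 = -109
item=5: odd, count = (-109)*2+5 = -213

-213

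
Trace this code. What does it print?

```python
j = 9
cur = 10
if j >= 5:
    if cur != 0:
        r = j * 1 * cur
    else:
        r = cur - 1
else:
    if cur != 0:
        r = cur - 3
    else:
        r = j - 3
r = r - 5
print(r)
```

85

j=9, cur=10
j >= 5 is True; cur != 0 is True
→ r = j * 1 * cur = 90
r = 90-5 = 85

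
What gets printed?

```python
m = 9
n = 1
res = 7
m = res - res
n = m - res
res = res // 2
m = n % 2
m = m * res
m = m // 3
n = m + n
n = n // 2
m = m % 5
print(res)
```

3

m = 7-7 = 0
n = 0-7 = -7
res = 7//2 = 3
m = (-7)%2 = 1
m = 1*3 = 3
m = 3//3 = 1
n = 1+(-7) = -6
n = (-6)//2 = -3
m = 1%5 = 1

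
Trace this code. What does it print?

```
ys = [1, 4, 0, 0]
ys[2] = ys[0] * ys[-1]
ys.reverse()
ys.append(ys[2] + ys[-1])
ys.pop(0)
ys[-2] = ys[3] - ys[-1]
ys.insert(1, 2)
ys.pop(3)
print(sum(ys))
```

ys[2] = ys[0]*ys[-1] = 1*0 = 0 → [1, 4, 0, 0]
reverse → [0, 0, 4, 1]
append ys[2]+ys[-1] = 4+1 = 5 → [0, 0, 4, 1, 5]
pop(0) removes 0 → [0, 4, 1, 5]
ys[-2] = ys[3]-ys[-1] = 5-5 = 0 → [0, 4, 0, 5]
insert 2 at 1 → [0, 2, 4, 0, 5]
pop(3) removes 0 → [0, 2, 4, 5]
sum = 11

11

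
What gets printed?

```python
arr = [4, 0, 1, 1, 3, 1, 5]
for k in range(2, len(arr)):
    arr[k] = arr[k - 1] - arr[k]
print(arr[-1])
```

-11

k=2: arr[2] = 0-1 = -1 → [4, 0, -1, 1, 3, 1, 5]
k=3: arr[3] = (-1)-1 = -2 → [4, 0, -1, -2, 3, 1, 5]
k=4: arr[4] = (-2)-3 = -5 → [4, 0, -1, -2, -5, 1, 5]
k=5: arr[5] = (-5)-1 = -6 → [4, 0, -1, -2, -5, -6, 5]
k=6: arr[6] = (-6)-5 = -11 → [4, 0, -1, -2, -5, -6, -11]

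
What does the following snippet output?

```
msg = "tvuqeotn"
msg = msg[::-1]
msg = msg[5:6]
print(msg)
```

reverse → 'ntoequvt'
slice [5:6] → 'u'

u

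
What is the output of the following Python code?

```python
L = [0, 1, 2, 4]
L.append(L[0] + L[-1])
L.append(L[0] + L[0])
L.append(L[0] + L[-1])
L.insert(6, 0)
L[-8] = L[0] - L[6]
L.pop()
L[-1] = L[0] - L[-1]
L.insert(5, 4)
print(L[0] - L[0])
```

append L[0]+L[-1] = 0+4 = 4 → [0, 1, 2, 4, 4]
append L[0]+L[0] = 0+0 = 0 → [0, 1, 2, 4, 4, 0]
append L[0]+L[-1] = 0+0 = 0 → [0, 1, 2, 4, 4, 0, 0]
insert 0 at 6 → [0, 1, 2, 4, 4, 0, 0, 0]
L[-8] = L[0]-L[6] = 0-0 = 0 → [0, 1, 2, 4, 4, 0, 0, 0]
pop() removes 0 → [0, 1, 2, 4, 4, 0, 0]
L[-1] = L[0]-L[-1] = 0-0 = 0 → [0, 1, 2, 4, 4, 0, 0]
insert 4 at 5 → [0, 1, 2, 4, 4, 4, 0, 0]
L[0]-L[0] = 0-0 = 0

0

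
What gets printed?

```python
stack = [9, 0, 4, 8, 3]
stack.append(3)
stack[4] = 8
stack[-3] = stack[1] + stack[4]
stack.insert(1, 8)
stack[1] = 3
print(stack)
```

[9, 3, 0, 4, 8, 8, 3]

append 3 → [9, 0, 4, 8, 3, 3]
stack[4] = 8 → [9, 0, 4, 8, 8, 3]
stack[-3] = stack[1]+stack[4] = 0+8 = 8 → [9, 0, 4, 8, 8, 3]
insert 8 at 1 → [9, 8, 0, 4, 8, 8, 3]
stack[1] = 3 → [9, 3, 0, 4, 8, 8, 3]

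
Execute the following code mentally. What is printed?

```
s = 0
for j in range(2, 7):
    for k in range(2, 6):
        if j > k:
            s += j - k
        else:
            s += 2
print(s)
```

j=2,k=2: not 2>2, s = 0+2 = 2
j=2,k=3: not 2>3, s = 2+2 = 4
j=2,k=4: not 2>4, s = 4+2 = 6
j=2,k=5: not 2>5, s = 6+2 = 8
j=3,k=2: 3>2, s = 8+1 = 9
j=3,k=3: not 3>3, s = 9+2 = 11
j=3,k=4: not 3>4, s = 11+2 = 13
j=3,k=5: not 3>5, s = 13+2 = 15
j=4,k=2: 4>2, s = 15+2 = 17
j=4,k=3: 4>3, s = 17+1 = 18
j=4,k=4: not 4>4, s = 18+2 = 20
j=4,k=5: not 4>5, s = 20+2 = 22
j=5,k=2: 5>2, s = 22+3 = 25
j=5,k=3: 5>3, s = 25+2 = 27
j=5,k=4: 5>4, s = 27+1 = 28
j=5,k=5: not 5>5, s = 28+2 = 30
j=6,k=2: 6>2, s = 30+4 = 34
j=6,k=3: 6>3, s = 34+3 = 37
j=6,k=4: 6>4, s = 37+2 = 39
j=6,k=5: 6>5, s = 39+1 = 40

40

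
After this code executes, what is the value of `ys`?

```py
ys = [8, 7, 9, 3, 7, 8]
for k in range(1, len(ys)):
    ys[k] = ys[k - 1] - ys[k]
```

k=1: ys[1] = 8-7 = 1 → [8, 1, 9, 3, 7, 8]
k=2: ys[2] = 1-9 = -8 → [8, 1, -8, 3, 7, 8]
k=3: ys[3] = (-8)-3 = -11 → [8, 1, -8, -11, 7, 8]
k=4: ys[4] = (-11)-7 = -18 → [8, 1, -8, -11, -18, 8]
k=5: ys[5] = (-18)-8 = -26 → [8, 1, -8, -11, -18, -26]

[8, 1, -8, -11, -18, -26]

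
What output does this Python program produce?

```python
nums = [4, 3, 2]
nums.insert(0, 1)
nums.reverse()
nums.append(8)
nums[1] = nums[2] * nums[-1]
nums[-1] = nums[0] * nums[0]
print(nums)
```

insert 1 at 0 → [1, 4, 3, 2]
reverse → [2, 3, 4, 1]
append 8 → [2, 3, 4, 1, 8]
nums[1] = nums[2]*nums[-1] = 4*8 = 32 → [2, 32, 4, 1, 8]
nums[-1] = nums[0]*nums[0] = 2*2 = 4 → [2, 32, 4, 1, 4]

[2, 32, 4, 1, 4]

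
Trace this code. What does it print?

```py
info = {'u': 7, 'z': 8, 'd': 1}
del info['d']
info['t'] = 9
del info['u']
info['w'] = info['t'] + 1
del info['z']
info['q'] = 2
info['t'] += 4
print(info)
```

del 'd' → {'u': 7, 'z': 8}
info['t'] = 9 → {'u': 7, 'z': 8, 't': 9}
del 'u' → {'z': 8, 't': 9}
info['w'] = info['t']+1 = 10 → {'z': 8, 't': 9, 'w': 10}
del 'z' → {'t': 9, 'w': 10}
info['q'] = 2 → {'t': 9, 'w': 10, 'q': 2}
info['t'] = 9+4 = 13 → {'t': 13, 'w': 10, 'q': 2}

{'t': 13, 'w': 10, 'q': 2}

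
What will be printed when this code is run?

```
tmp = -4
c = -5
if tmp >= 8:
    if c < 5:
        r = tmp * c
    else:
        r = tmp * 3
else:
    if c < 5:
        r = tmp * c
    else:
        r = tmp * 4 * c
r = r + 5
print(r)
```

tmp=-4, c=-5
tmp >= 8 is False; c < 5 is True
→ r = tmp * c = 20
r = 20+5 = 25

25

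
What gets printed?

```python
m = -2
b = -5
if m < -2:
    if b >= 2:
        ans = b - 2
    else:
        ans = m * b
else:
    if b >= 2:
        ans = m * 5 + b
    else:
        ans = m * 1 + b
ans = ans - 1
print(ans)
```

m=-2, b=-5
m < -2 is False; b >= 2 is False
→ ans = m * 1 + b = -7
ans = (-7)-1 = -8

-8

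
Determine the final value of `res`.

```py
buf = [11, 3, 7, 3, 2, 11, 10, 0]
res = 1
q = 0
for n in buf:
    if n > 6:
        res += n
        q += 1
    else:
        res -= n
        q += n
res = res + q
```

44

n=11: >6, res = 1+11 = 12; q=1
n=3: not >6, res = 12-3 = 9; q=4
n=7: >6, res = 9+7 = 16; q=5
n=3: not >6, res = 16-3 = 13; q=8
n=2: not >6, res = 13-2 = 11; q=10
n=11: >6, res = 11+11 = 22; q=11
n=10: >6, res = 22+10 = 32; q=12
n=0: not >6, res = 32-0 = 32; q=12
res+q = 32+12 = 44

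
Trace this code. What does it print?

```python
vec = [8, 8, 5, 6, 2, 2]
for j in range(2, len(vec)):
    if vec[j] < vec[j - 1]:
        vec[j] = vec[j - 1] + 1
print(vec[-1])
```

j=2: 5<8, vec[2] = 8+1 = 9 → [8, 8, 9, 6, 2, 2]
j=3: 6<9, vec[3] = 9+1 = 10 → [8, 8, 9, 10, 2, 2]
j=4: 2<10, vec[4] = 10+1 = 11 → [8, 8, 9, 10, 11, 2]
j=5: 2<11, vec[5] = 11+1 = 12 → [8, 8, 9, 10, 11, 12]

12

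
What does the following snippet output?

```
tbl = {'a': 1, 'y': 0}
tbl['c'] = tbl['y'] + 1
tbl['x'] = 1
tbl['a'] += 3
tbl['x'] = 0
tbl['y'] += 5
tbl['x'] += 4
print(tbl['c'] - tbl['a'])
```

tbl['c'] = tbl['y']+1 = 1 → {'a': 1, 'y': 0, 'c': 1}
tbl['x'] = 1 → {'a': 1, 'y': 0, 'c': 1, 'x': 1}
tbl['a'] = 1+3 = 4 → {'a': 4, 'y': 0, 'c': 1, 'x': 1}
tbl['x'] = 0 → {'a': 4, 'y': 0, 'c': 1, 'x': 0}
tbl['y'] = 0+5 = 5 → {'a': 4, 'y': 5, 'c': 1, 'x': 0}
tbl['x'] = 0+4 = 4 → {'a': 4, 'y': 5, 'c': 1, 'x': 4}
tbl['c']-tbl['a'] = 1-4 = -3

-3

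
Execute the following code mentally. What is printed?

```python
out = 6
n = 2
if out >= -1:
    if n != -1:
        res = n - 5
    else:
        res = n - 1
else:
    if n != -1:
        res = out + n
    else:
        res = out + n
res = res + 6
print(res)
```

3

out=6, n=2
out >= -1 is True; n != -1 is True
→ res = n - 5 = -3
res = (-3)+6 = 3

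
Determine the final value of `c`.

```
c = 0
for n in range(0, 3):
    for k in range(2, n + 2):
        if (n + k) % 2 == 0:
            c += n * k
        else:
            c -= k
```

n=1,k=2: odd sum, c = 0-2 = -2
n=2,k=2: even sum, c = (-2)+4 = 2
n=2,k=3: odd sum, c = 2-3 = -1

-1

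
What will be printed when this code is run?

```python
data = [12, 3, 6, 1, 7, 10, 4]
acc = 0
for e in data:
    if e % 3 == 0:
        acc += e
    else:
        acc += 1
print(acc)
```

e=12: %3==0, acc = 0+12 = 12
e=3: %3==0, acc = 12+3 = 15
e=6: %3==0, acc = 15+6 = 21
e=1: not %3==0, acc = 21+1 = 22
e=7: not %3==0, acc = 22+1 = 23
e=10: not %3==0, acc = 23+1 = 24
e=4: not %3==0, acc = 24+1 = 25

25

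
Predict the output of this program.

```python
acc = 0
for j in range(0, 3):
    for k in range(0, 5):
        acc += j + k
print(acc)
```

45

j=0,k=0: acc = 0+0 = 0
j=0,k=1: acc = 0+1 = 1
j=0,k=2: acc = 1+2 = 3
j=0,k=3: acc = 3+3 = 6
j=0,k=4: acc = 6+4 = 10
j=1,k=0: acc = 10+1 = 11
j=1,k=1: acc = 11+2 = 13
j=1,k=2: acc = 13+3 = 16
j=1,k=3: acc = 16+4 = 20
j=1,k=4: acc = 20+5 = 25
j=2,k=0: acc = 25+2 = 27
j=2,k=1: acc = 27+3 = 30
j=2,k=2: acc = 30+4 = 34
j=2,k=3: acc = 34+5 = 39
j=2,k=4: acc = 39+6 = 45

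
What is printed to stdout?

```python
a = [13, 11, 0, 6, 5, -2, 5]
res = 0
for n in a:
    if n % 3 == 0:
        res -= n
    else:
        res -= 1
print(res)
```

n=13: not %3==0, res = 0-1 = -1
n=11: not %3==0, res = (-1)-1 = -2
n=0: %3==0, res = (-2)-0 = -2
n=6: %3==0, res = (-2)-6 = -8
n=5: not %3==0, res = (-8)-1 = -9
n=-2: not %3==0, res = (-9)-1 = -10
n=5: not %3==0, res = (-10)-1 = -11

-11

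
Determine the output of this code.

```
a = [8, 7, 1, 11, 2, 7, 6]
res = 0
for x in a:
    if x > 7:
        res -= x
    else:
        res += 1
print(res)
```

-14

x=8: >7, res = 0-8 = -8
x=7: not >7, res = (-8)+1 = -7
x=1: not >7, res = (-7)+1 = -6
x=11: >7, res = (-6)-11 = -17
x=2: not >7, res = (-17)+1 = -16
x=7: not >7, res = (-16)+1 = -15
x=6: not >7, res = (-15)+1 = -14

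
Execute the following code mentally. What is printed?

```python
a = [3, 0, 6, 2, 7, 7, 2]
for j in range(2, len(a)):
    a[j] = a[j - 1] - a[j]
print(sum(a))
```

j=2: a[2] = 0-6 = -6 → [3, 0, -6, 2, 7, 7, 2]
j=3: a[3] = (-6)-2 = -8 → [3, 0, -6, -8, 7, 7, 2]
j=4: a[4] = (-8)-7 = -15 → [3, 0, -6, -8, -15, 7, 2]
j=5: a[5] = (-15)-7 = -22 → [3, 0, -6, -8, -15, -22, 2]
j=6: a[6] = (-22)-2 = -24 → [3, 0, -6, -8, -15, -22, -24]
sum = -72

-72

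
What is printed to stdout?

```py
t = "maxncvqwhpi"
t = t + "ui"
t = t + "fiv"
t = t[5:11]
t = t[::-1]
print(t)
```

+ 'ui' → 'maxncvqwhpiui'
+ 'fiv' → 'maxncvqwhpiuifiv'
slice [5:11] → 'vqwhpi'
reverse → 'iphwqv'

iphwqv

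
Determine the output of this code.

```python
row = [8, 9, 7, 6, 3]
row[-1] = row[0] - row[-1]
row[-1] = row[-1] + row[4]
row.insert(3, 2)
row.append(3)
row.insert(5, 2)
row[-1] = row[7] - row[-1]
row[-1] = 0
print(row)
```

[8, 9, 7, 2, 6, 2, 10, 0]

row[-1] = row[0]-row[-1] = 8-3 = 5 → [8, 9, 7, 6, 5]
row[-1] = row[-1]+row[4] = 5+5 = 10 → [8, 9, 7, 6, 10]
insert 2 at 3 → [8, 9, 7, 2, 6, 10]
append 3 → [8, 9, 7, 2, 6, 10, 3]
insert 2 at 5 → [8, 9, 7, 2, 6, 2, 10, 3]
row[-1] = row[7]-row[-1] = 3-3 = 0 → [8, 9, 7, 2, 6, 2, 10, 0]
row[-1] = 0 → [8, 9, 7, 2, 6, 2, 10, 0]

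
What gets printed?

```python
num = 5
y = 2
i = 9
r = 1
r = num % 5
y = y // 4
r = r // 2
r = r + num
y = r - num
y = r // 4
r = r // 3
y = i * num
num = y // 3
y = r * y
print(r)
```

1

r = 5%5 = 0
y = 2//4 = 0
r = 0//2 = 0
r = 0+5 = 5
y = 5-5 = 0
y = 5//4 = 1
r = 5//3 = 1
y = 9*5 = 45
num = 45//3 = 15
y = 1*45 = 45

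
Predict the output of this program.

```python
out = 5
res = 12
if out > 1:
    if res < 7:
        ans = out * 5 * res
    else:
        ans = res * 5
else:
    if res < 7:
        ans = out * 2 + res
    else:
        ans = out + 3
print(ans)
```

60

out=5, res=12
out > 1 is True; res < 7 is False
→ ans = res * 5 = 60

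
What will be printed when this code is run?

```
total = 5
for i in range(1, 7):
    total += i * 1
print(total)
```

26

i=1: total = 5+1*1 = 6
i=2: total = 6+2*1 = 8
i=3: total = 8+3*1 = 11
i=4: total = 11+4*1 = 15
i=5: total = 15+5*1 = 20
i=6: total = 20+6*1 = 26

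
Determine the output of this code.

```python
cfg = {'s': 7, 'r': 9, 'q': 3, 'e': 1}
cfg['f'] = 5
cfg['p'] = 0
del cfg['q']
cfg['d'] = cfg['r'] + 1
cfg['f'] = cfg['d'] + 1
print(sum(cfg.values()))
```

38

cfg['f'] = 5 → {'s': 7, 'r': 9, 'q': 3, 'e': 1, 'f': 5}
cfg['p'] = 0 → {'s': 7, 'r': 9, 'q': 3, 'e': 1, 'f': 5, 'p': 0}
del 'q' → {'s': 7, 'r': 9, 'e': 1, 'f': 5, 'p': 0}
cfg['d'] = cfg['r']+1 = 10 → {'s': 7, 'r': 9, 'e': 1, 'f': 5, 'p': 0, 'd': 10}
cfg['f'] = cfg['d']+1 = 11 → {'s': 7, 'r': 9, 'e': 1, 'f': 11, 'p': 0, 'd': 10}
sum of values = 38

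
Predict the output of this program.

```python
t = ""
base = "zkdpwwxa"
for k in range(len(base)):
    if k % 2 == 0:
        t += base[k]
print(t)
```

zdwx

k=0: add 'z' → 'z'
k=1: skip
k=2: add 'd' → 'zd'
k=3: skip
k=4: add 'w' → 'zdw'
k=5: skip
k=6: add 'x' → 'zdwx'
k=7: skip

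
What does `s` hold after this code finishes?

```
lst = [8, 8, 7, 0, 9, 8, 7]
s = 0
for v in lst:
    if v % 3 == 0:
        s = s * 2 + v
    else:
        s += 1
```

v=8: not %3==0, s = 0+1 = 1
v=8: not %3==0, s = 1+1 = 2
v=7: not %3==0, s = 2+1 = 3
v=0: %3==0, s = 3*2+0 = 6
v=9: %3==0, s = 6*2+9 = 21
v=8: not %3==0, s = 21+1 = 22
v=7: not %3==0, s = 22+1 = 23

23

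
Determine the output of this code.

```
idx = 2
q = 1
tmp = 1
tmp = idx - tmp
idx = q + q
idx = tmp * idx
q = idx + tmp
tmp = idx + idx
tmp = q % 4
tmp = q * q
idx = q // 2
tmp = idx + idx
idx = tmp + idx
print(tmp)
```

2

tmp = 2-1 = 1
idx = 1+1 = 2
idx = 1*2 = 2
q = 2+1 = 3
tmp = 2+2 = 4
tmp = 3%4 = 3
tmp = 3*3 = 9
idx = 3//2 = 1
tmp = 1+1 = 2
idx = 2+1 = 3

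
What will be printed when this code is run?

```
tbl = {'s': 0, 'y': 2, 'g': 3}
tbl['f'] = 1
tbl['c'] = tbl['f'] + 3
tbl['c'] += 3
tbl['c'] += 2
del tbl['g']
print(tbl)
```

tbl['f'] = 1 → {'s': 0, 'y': 2, 'g': 3, 'f': 1}
tbl['c'] = tbl['f']+3 = 4 → {'s': 0, 'y': 2, 'g': 3, 'f': 1, 'c': 4}
tbl['c'] = 4+3 = 7 → {'s': 0, 'y': 2, 'g': 3, 'f': 1, 'c': 7}
tbl['c'] = 7+2 = 9 → {'s': 0, 'y': 2, 'g': 3, 'f': 1, 'c': 9}
del 'g' → {'s': 0, 'y': 2, 'f': 1, 'c': 9}

{'s': 0, 'y': 2, 'f': 1, 'c': 9}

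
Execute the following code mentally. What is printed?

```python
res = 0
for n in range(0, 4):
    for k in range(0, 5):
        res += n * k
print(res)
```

n=0,k=0: res = 0+0 = 0
n=0,k=1: res = 0+0 = 0
n=0,k=2: res = 0+0 = 0
n=0,k=3: res = 0+0 = 0
n=0,k=4: res = 0+0 = 0
n=1,k=0: res = 0+0 = 0
n=1,k=1: res = 0+1 = 1
n=1,k=2: res = 1+2 = 3
n=1,k=3: res = 3+3 = 6
n=1,k=4: res = 6+4 = 10
n=2,k=0: res = 10+0 = 10
n=2,k=1: res = 10+2 = 12
n=2,k=2: res = 12+4 = 16
n=2,k=3: res = 16+6 = 22
n=2,k=4: res = 22+8 = 30
n=3,k=0: res = 30+0 = 30
n=3,k=1: res = 30+3 = 33
n=3,k=2: res = 33+6 = 39
n=3,k=3: res = 39+9 = 48
n=3,k=4: res = 48+12 = 60

60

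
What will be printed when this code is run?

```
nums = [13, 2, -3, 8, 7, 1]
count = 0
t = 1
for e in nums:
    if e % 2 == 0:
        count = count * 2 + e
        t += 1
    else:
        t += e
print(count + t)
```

33

e=13: not even; t=14
e=2: even, count = 0*2+2 = 2; t=15
e=-3: not even; t=12
e=8: even, count = 2*2+8 = 12; t=13
e=7: not even; t=20
e=1: not even; t=21
count+t = 12+21 = 33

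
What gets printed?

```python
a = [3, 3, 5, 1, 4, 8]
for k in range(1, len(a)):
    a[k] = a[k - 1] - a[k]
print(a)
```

k=1: a[1] = 3-3 = 0 → [3, 0, 5, 1, 4, 8]
k=2: a[2] = 0-5 = -5 → [3, 0, -5, 1, 4, 8]
k=3: a[3] = (-5)-1 = -6 → [3, 0, -5, -6, 4, 8]
k=4: a[4] = (-6)-4 = -10 → [3, 0, -5, -6, -10, 8]
k=5: a[5] = (-10)-8 = -18 → [3, 0, -5, -6, -10, -18]

[3, 0, -5, -6, -10, -18]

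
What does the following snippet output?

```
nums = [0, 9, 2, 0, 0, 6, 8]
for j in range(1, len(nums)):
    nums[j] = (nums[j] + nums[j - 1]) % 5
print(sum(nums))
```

j=1: nums[1] = (9+0)%5 = 4 → [0, 4, 2, 0, 0, 6, 8]
j=2: nums[2] = (2+4)%5 = 1 → [0, 4, 1, 0, 0, 6, 8]
j=3: nums[3] = (0+1)%5 = 1 → [0, 4, 1, 1, 0, 6, 8]
j=4: nums[4] = (0+1)%5 = 1 → [0, 4, 1, 1, 1, 6, 8]
j=5: nums[5] = (6+1)%5 = 2 → [0, 4, 1, 1, 1, 2, 8]
j=6: nums[6] = (8+2)%5 = 0 → [0, 4, 1, 1, 1, 2, 0]
sum = 9

9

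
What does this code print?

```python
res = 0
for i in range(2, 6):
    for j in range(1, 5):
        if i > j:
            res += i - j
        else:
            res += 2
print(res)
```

i=2,j=1: 2>1, res = 0+1 = 1
i=2,j=2: not 2>2, res = 1+2 = 3
i=2,j=3: not 2>3, res = 3+2 = 5
i=2,j=4: not 2>4, res = 5+2 = 7
i=3,j=1: 3>1, res = 7+2 = 9
i=3,j=2: 3>2, res = 9+1 = 10
i=3,j=3: not 3>3, res = 10+2 = 12
i=3,j=4: not 3>4, res = 12+2 = 14
i=4,j=1: 4>1, res = 14+3 = 17
i=4,j=2: 4>2, res = 17+2 = 19
i=4,j=3: 4>3, res = 19+1 = 20
i=4,j=4: not 4>4, res = 20+2 = 22
i=5,j=1: 5>1, res = 22+4 = 26
i=5,j=2: 5>2, res = 26+3 = 29
i=5,j=3: 5>3, res = 29+2 = 31
i=5,j=4: 5>4, res = 31+1 = 32

32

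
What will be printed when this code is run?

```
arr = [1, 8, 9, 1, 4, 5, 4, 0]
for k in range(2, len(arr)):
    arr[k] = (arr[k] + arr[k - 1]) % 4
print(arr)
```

k=2: arr[2] = (9+8)%4 = 1 → [1, 8, 1, 1, 4, 5, 4, 0]
k=3: arr[3] = (1+1)%4 = 2 → [1, 8, 1, 2, 4, 5, 4, 0]
k=4: arr[4] = (4+2)%4 = 2 → [1, 8, 1, 2, 2, 5, 4, 0]
k=5: arr[5] = (5+2)%4 = 3 → [1, 8, 1, 2, 2, 3, 4, 0]
k=6: arr[6] = (4+3)%4 = 3 → [1, 8, 1, 2, 2, 3, 3, 0]
k=7: arr[7] = (0+3)%4 = 3 → [1, 8, 1, 2, 2, 3, 3, 3]

[1, 8, 1, 2, 2, 3, 3, 3]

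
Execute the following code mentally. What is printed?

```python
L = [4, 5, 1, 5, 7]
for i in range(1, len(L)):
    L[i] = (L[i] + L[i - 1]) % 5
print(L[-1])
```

2

i=1: L[1] = (5+4)%5 = 4 → [4, 4, 1, 5, 7]
i=2: L[2] = (1+4)%5 = 0 → [4, 4, 0, 5, 7]
i=3: L[3] = (5+0)%5 = 0 → [4, 4, 0, 0, 7]
i=4: L[4] = (7+0)%5 = 2 → [4, 4, 0, 0, 2]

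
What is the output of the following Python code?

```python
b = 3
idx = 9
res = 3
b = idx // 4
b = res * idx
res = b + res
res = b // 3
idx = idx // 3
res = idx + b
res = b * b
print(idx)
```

b = 9//4 = 2
b = 3*9 = 27
res = 27+3 = 30
res = 27//3 = 9
idx = 9//3 = 3
res = 3+27 = 30
res = 27*27 = 729

3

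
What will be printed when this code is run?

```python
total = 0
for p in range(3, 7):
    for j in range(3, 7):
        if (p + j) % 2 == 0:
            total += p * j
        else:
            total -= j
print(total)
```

128

p=3,j=3: even sum, total = 0+9 = 9
p=3,j=4: odd sum, total = 9-4 = 5
p=3,j=5: even sum, total = 5+15 = 20
p=3,j=6: odd sum, total = 20-6 = 14
p=4,j=3: odd sum, total = 14-3 = 11
p=4,j=4: even sum, total = 11+16 = 27
p=4,j=5: odd sum, total = 27-5 = 22
p=4,j=6: even sum, total = 22+24 = 46
p=5,j=3: even sum, total = 46+15 = 61
p=5,j=4: odd sum, total = 61-4 = 57
p=5,j=5: even sum, total = 57+25 = 82
p=5,j=6: odd sum, total = 82-6 = 76
p=6,j=3: odd sum, total = 76-3 = 73
p=6,j=4: even sum, total = 73+24 = 97
p=6,j=5: odd sum, total = 97-5 = 92
p=6,j=6: even sum, total = 92+36 = 128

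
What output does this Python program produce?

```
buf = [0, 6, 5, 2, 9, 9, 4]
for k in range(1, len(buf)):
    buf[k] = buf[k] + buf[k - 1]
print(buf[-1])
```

35

k=1: buf[1] = 6+0 = 6 → [0, 6, 5, 2, 9, 9, 4]
k=2: buf[2] = 5+6 = 11 → [0, 6, 11, 2, 9, 9, 4]
k=3: buf[3] = 2+11 = 13 → [0, 6, 11, 13, 9, 9, 4]
k=4: buf[4] = 9+13 = 22 → [0, 6, 11, 13, 22, 9, 4]
k=5: buf[5] = 9+22 = 31 → [0, 6, 11, 13, 22, 31, 4]
k=6: buf[6] = 4+31 = 35 → [0, 6, 11, 13, 22, 31, 35]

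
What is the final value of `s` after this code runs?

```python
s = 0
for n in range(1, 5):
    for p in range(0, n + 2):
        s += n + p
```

84

n=1,p=0: s = 0+1 = 1
n=1,p=1: s = 1+2 = 3
n=1,p=2: s = 3+3 = 6
n=2,p=0: s = 6+2 = 8
n=2,p=1: s = 8+3 = 11
n=2,p=2: s = 11+4 = 15
n=2,p=3: s = 15+5 = 20
n=3,p=0: s = 20+3 = 23
n=3,p=1: s = 23+4 = 27
n=3,p=2: s = 27+5 = 32
n=3,p=3: s = 32+6 = 38
n=3,p=4: s = 38+7 = 45
n=4,p=0: s = 45+4 = 49
n=4,p=1: s = 49+5 = 54
n=4,p=2: s = 54+6 = 60
n=4,p=3: s = 60+7 = 67
n=4,p=4: s = 67+8 = 75
n=4,p=5: s = 75+9 = 84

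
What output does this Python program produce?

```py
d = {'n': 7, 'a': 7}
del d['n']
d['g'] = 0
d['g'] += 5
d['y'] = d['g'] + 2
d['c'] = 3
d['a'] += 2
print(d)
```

{'a': 9, 'g': 5, 'y': 7, 'c': 3}

del 'n' → {'a': 7}
d['g'] = 0 → {'a': 7, 'g': 0}
d['g'] = 0+5 = 5 → {'a': 7, 'g': 5}
d['y'] = d['g']+2 = 7 → {'a': 7, 'g': 5, 'y': 7}
d['c'] = 3 → {'a': 7, 'g': 5, 'y': 7, 'c': 3}
d['a'] = 7+2 = 9 → {'a': 9, 'g': 5, 'y': 7, 'c': 3}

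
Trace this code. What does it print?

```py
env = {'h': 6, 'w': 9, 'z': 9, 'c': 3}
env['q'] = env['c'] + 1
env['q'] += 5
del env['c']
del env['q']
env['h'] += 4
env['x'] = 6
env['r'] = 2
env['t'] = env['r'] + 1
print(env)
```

env['q'] = env['c']+1 = 4 → {'h': 6, 'w': 9, 'z': 9, 'c': 3, 'q': 4}
env['q'] = 4+5 = 9 → {'h': 6, 'w': 9, 'z': 9, 'c': 3, 'q': 9}
del 'c' → {'h': 6, 'w': 9, 'z': 9, 'q': 9}
del 'q' → {'h': 6, 'w': 9, 'z': 9}
env['h'] = 6+4 = 10 → {'h': 10, 'w': 9, 'z': 9}
env['x'] = 6 → {'h': 10, 'w': 9, 'z': 9, 'x': 6}
env['r'] = 2 → {'h': 10, 'w': 9, 'z': 9, 'x': 6, 'r': 2}
env['t'] = env['r']+1 = 3 → {'h': 10, 'w': 9, 'z': 9, 'x': 6, 'r': 2, 't': 3}

{'h': 10, 'w': 9, 'z': 9, 'x': 6, 'r': 2, 't': 3}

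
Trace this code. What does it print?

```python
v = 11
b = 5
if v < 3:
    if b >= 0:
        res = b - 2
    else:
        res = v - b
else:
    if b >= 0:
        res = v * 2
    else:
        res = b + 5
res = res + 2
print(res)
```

v=11, b=5
v < 3 is False; b >= 0 is True
→ res = v * 2 = 22
res = 22+2 = 24

24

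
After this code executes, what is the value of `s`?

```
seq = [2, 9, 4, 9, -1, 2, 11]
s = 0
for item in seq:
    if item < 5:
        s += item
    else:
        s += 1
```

10

item=2: <5, s = 0+2 = 2
item=9: not <5, s = 2+1 = 3
item=4: <5, s = 3+4 = 7
item=9: not <5, s = 7+1 = 8
item=-1: <5, s = 8+(-1) = 7
item=2: <5, s = 7+2 = 9
item=11: not <5, s = 9+1 = 10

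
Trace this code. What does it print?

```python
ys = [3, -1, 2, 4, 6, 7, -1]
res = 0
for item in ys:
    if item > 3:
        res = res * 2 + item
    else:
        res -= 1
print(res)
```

10

item=3: not >3, res = 0-1 = -1
item=-1: not >3, res = (-1)-1 = -2
item=2: not >3, res = (-2)-1 = -3
item=4: >3, res = (-3)*2+4 = -2
item=6: >3, res = (-2)*2+6 = 2
item=7: >3, res = 2*2+7 = 11
item=-1: not >3, res = 11-1 = 10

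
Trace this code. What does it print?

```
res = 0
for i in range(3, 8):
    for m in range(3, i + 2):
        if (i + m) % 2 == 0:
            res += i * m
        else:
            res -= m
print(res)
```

i=3,m=3: even sum, res = 0+9 = 9
i=3,m=4: odd sum, res = 9-4 = 5
i=4,m=3: odd sum, res = 5-3 = 2
i=4,m=4: even sum, res = 2+16 = 18
i=4,m=5: odd sum, res = 18-5 = 13
i=5,m=3: even sum, res = 13+15 = 28
i=5,m=4: odd sum, res = 28-4 = 24
i=5,m=5: even sum, res = 24+25 = 49
i=5,m=6: odd sum, res = 49-6 = 43
i=6,m=3: odd sum, res = 43-3 = 40
i=6,m=4: even sum, res = 40+24 = 64
i=6,m=5: odd sum, res = 64-5 = 59
i=6,m=6: even sum, res = 59+36 = 95
i=6,m=7: odd sum, res = 95-7 = 88
i=7,m=3: even sum, res = 88+21 = 109
i=7,m=4: odd sum, res = 109-4 = 105
i=7,m=5: even sum, res = 105+35 = 140
i=7,m=6: odd sum, res = 140-6 = 134
i=7,m=7: even sum, res = 134+49 = 183
i=7,m=8: odd sum, res = 183-8 = 175

175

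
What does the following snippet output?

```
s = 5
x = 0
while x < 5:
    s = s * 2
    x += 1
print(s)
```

x=0: s = 5*2 = 10
x=1: s = 10*2 = 20
x=2: s = 20*2 = 40
x=3: s = 40*2 = 80
x=4: s = 80*2 = 160

160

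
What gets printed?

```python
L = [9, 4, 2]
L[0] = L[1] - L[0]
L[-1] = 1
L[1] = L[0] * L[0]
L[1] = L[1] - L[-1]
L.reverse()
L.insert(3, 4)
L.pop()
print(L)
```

[1, 24, -5]

L[0] = L[1]-L[0] = 4-9 = -5 → [-5, 4, 2]
L[-1] = 1 → [-5, 4, 1]
L[1] = L[0]*L[0] = (-5)*(-5) = 25 → [-5, 25, 1]
L[1] = L[1]-L[-1] = 25-1 = 24 → [-5, 24, 1]
reverse → [1, 24, -5]
insert 4 at 3 → [1, 24, -5, 4]
pop() removes 4 → [1, 24, -5]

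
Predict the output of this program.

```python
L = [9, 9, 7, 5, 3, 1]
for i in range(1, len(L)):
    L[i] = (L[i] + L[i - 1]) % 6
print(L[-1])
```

i=1: L[1] = (9+9)%6 = 0 → [9, 0, 7, 5, 3, 1]
i=2: L[2] = (7+0)%6 = 1 → [9, 0, 1, 5, 3, 1]
i=3: L[3] = (5+1)%6 = 0 → [9, 0, 1, 0, 3, 1]
i=4: L[4] = (3+0)%6 = 3 → [9, 0, 1, 0, 3, 1]
i=5: L[5] = (1+3)%6 = 4 → [9, 0, 1, 0, 3, 4]

4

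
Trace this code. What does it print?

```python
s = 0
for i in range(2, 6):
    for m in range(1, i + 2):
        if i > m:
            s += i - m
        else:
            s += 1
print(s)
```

i=2,m=1: 2>1, s = 0+1 = 1
i=2,m=2: not 2>2, s = 1+1 = 2
i=2,m=3: not 2>3, s = 2+1 = 3
i=3,m=1: 3>1, s = 3+2 = 5
i=3,m=2: 3>2, s = 5+1 = 6
i=3,m=3: not 3>3, s = 6+1 = 7
i=3,m=4: not 3>4, s = 7+1 = 8
i=4,m=1: 4>1, s = 8+3 = 11
i=4,m=2: 4>2, s = 11+2 = 13
i=4,m=3: 4>3, s = 13+1 = 14
i=4,m=4: not 4>4, s = 14+1 = 15
i=4,m=5: not 4>5, s = 15+1 = 16
i=5,m=1: 5>1, s = 16+4 = 20
i=5,m=2: 5>2, s = 20+3 = 23
i=5,m=3: 5>3, s = 23+2 = 25
i=5,m=4: 5>4, s = 25+1 = 26
i=5,m=5: not 5>5, s = 26+1 = 27
i=5,m=6: not 5>6, s = 27+1 = 28

28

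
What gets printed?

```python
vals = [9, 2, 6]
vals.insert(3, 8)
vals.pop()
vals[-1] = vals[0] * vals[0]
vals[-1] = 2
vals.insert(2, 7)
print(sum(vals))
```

insert 8 at 3 → [9, 2, 6, 8]
pop() removes 8 → [9, 2, 6]
vals[-1] = vals[0]*vals[0] = 9*9 = 81 → [9, 2, 81]
vals[-1] = 2 → [9, 2, 2]
insert 7 at 2 → [9, 2, 7, 2]
sum = 20

20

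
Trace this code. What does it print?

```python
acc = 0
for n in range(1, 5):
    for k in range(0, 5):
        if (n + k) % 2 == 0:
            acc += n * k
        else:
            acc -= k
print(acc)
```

n=1,k=0: odd sum, acc = 0-0 = 0
n=1,k=1: even sum, acc = 0+1 = 1
n=1,k=2: odd sum, acc = 1-2 = -1
n=1,k=3: even sum, acc = (-1)+3 = 2
n=1,k=4: odd sum, acc = 2-4 = -2
n=2,k=0: even sum, acc = (-2)+0 = -2
n=2,k=1: odd sum, acc = (-2)-1 = -3
n=2,k=2: even sum, acc = (-3)+4 = 1
n=2,k=3: odd sum, acc = 1-3 = -2
n=2,k=4: even sum, acc = (-2)+8 = 6
n=3,k=0: odd sum, acc = 6-0 = 6
n=3,k=1: even sum, acc = 6+3 = 9
n=3,k=2: odd sum, acc = 9-2 = 7
n=3,k=3: even sum, acc = 7+9 = 16
n=3,k=4: odd sum, acc = 16-4 = 12
n=4,k=0: even sum, acc = 12+0 = 12
n=4,k=1: odd sum, acc = 12-1 = 11
n=4,k=2: even sum, acc = 11+8 = 19
n=4,k=3: odd sum, acc = 19-3 = 16
n=4,k=4: even sum, acc = 16+16 = 32

32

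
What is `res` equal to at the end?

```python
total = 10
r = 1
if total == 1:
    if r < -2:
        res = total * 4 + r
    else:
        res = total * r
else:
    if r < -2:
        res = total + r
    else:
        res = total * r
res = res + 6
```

16

total=10, r=1
total == 1 is False; r < -2 is False
→ res = total * r = 10
res = 10+6 = 16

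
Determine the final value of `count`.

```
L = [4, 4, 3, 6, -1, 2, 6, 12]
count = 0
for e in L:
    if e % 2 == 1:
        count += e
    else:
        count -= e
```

e=4: not odd, count = 0-4 = -4
e=4: not odd, count = (-4)-4 = -8
e=3: odd, count = (-8)+3 = -5
e=6: not odd, count = (-5)-6 = -11
e=-1: odd, count = (-11)+(-1) = -12
e=2: not odd, count = (-12)-2 = -14
e=6: not odd, count = (-14)-6 = -20
e=12: not odd, count = (-20)-12 = -32

-32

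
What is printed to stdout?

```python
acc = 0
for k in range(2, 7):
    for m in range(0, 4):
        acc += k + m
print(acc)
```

110

k=2,m=0: acc = 0+2 = 2
k=2,m=1: acc = 2+3 = 5
k=2,m=2: acc = 5+4 = 9
k=2,m=3: acc = 9+5 = 14
k=3,m=0: acc = 14+3 = 17
k=3,m=1: acc = 17+4 = 21
k=3,m=2: acc = 21+5 = 26
k=3,m=3: acc = 26+6 = 32
k=4,m=0: acc = 32+4 = 36
k=4,m=1: acc = 36+5 = 41
k=4,m=2: acc = 41+6 = 47
k=4,m=3: acc = 47+7 = 54
k=5,m=0: acc = 54+5 = 59
k=5,m=1: acc = 59+6 = 65
k=5,m=2: acc = 65+7 = 72
k=5,m=3: acc = 72+8 = 80
k=6,m=0: acc = 80+6 = 86
k=6,m=1: acc = 86+7 = 93
k=6,m=2: acc = 93+8 = 101
k=6,m=3: acc = 101+9 = 110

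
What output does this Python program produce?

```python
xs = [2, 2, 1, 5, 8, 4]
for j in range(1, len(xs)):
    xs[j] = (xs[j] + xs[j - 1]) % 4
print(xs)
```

j=1: xs[1] = (2+2)%4 = 0 → [2, 0, 1, 5, 8, 4]
j=2: xs[2] = (1+0)%4 = 1 → [2, 0, 1, 5, 8, 4]
j=3: xs[3] = (5+1)%4 = 2 → [2, 0, 1, 2, 8, 4]
j=4: xs[4] = (8+2)%4 = 2 → [2, 0, 1, 2, 2, 4]
j=5: xs[5] = (4+2)%4 = 2 → [2, 0, 1, 2, 2, 2]

[2, 0, 1, 2, 2, 2]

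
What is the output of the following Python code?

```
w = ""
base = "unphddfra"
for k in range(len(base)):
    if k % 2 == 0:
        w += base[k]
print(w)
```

k=0: add 'u' → 'u'
k=1: skip
k=2: add 'p' → 'up'
k=3: skip
k=4: add 'd' → 'upd'
k=5: skip
k=6: add 'f' → 'updf'
k=7: skip
k=8: add 'a' → 'updfa'

updfa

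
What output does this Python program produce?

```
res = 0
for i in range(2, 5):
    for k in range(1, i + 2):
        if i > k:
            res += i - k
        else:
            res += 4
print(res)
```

i=2,k=1: 2>1, res = 0+1 = 1
i=2,k=2: not 2>2, res = 1+4 = 5
i=2,k=3: not 2>3, res = 5+4 = 9
i=3,k=1: 3>1, res = 9+2 = 11
i=3,k=2: 3>2, res = 11+1 = 12
i=3,k=3: not 3>3, res = 12+4 = 16
i=3,k=4: not 3>4, res = 16+4 = 20
i=4,k=1: 4>1, res = 20+3 = 23
i=4,k=2: 4>2, res = 23+2 = 25
i=4,k=3: 4>3, res = 25+1 = 26
i=4,k=4: not 4>4, res = 26+4 = 30
i=4,k=5: not 4>5, res = 30+4 = 34

34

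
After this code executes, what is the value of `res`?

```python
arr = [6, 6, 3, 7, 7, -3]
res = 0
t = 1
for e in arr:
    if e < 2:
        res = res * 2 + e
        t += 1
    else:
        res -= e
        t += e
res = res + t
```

-30

e=6: not <2, res = 0-6 = -6; t=7
e=6: not <2, res = (-6)-6 = -12; t=13
e=3: not <2, res = (-12)-3 = -15; t=16
e=7: not <2, res = (-15)-7 = -22; t=23
e=7: not <2, res = (-22)-7 = -29; t=30
e=-3: <2, res = (-29)*2+(-3) = -61; t=31
res+t = (-61)+31 = -30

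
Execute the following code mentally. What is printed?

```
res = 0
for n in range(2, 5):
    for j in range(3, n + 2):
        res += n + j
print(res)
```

n=2,j=3: res = 0+5 = 5
n=3,j=3: res = 5+6 = 11
n=3,j=4: res = 11+7 = 18
n=4,j=3: res = 18+7 = 25
n=4,j=4: res = 25+8 = 33
n=4,j=5: res = 33+9 = 42

42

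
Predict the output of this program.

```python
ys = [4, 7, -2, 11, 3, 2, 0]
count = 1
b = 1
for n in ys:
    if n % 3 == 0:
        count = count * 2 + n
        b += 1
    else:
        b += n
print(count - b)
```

n=4: not %3==0; b=5
n=7: not %3==0; b=12
n=-2: not %3==0; b=10
n=11: not %3==0; b=21
n=3: %3==0, count = 1*2+3 = 5; b=22
n=2: not %3==0; b=24
n=0: %3==0, count = 5*2+0 = 10; b=25
count-b = 10-25 = -15

-15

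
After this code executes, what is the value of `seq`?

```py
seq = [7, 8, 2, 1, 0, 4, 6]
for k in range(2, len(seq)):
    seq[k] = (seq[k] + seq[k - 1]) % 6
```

[7, 8, 4, 5, 5, 3, 3]

k=2: seq[2] = (2+8)%6 = 4 → [7, 8, 4, 1, 0, 4, 6]
k=3: seq[3] = (1+4)%6 = 5 → [7, 8, 4, 5, 0, 4, 6]
k=4: seq[4] = (0+5)%6 = 5 → [7, 8, 4, 5, 5, 4, 6]
k=5: seq[5] = (4+5)%6 = 3 → [7, 8, 4, 5, 5, 3, 6]
k=6: seq[6] = (6+3)%6 = 3 → [7, 8, 4, 5, 5, 3, 3]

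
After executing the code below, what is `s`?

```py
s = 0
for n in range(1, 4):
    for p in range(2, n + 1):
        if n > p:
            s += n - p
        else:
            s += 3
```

7

n=2,p=2: not 2>2, s = 0+3 = 3
n=3,p=2: 3>2, s = 3+1 = 4
n=3,p=3: not 3>3, s = 4+3 = 7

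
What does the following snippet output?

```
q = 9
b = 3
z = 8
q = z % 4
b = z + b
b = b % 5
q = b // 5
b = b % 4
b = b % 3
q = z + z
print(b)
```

1

q = 8%4 = 0
b = 8+3 = 11
b = 11%5 = 1
q = 1//5 = 0
b = 1%4 = 1
b = 1%3 = 1
q = 8+8 = 16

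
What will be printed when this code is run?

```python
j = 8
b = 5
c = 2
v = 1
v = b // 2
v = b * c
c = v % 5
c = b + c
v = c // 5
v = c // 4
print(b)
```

v = 5//2 = 2
v = 5*2 = 10
c = 10%5 = 0
c = 5+0 = 5
v = 5//5 = 1
v = 5//4 = 1

5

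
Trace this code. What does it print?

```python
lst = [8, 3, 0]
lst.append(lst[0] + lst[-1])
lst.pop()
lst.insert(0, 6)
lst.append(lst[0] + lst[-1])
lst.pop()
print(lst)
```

[6, 8, 3, 0]

append lst[0]+lst[-1] = 8+0 = 8 → [8, 3, 0, 8]
pop() removes 8 → [8, 3, 0]
insert 6 at 0 → [6, 8, 3, 0]
append lst[0]+lst[-1] = 6+0 = 6 → [6, 8, 3, 0, 6]
pop() removes 6 → [6, 8, 3, 0]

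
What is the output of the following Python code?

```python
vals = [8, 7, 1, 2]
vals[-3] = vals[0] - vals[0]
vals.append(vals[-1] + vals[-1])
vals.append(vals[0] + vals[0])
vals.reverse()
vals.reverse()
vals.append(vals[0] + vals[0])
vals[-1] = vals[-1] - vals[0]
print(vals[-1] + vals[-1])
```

vals[-3] = vals[0]-vals[0] = 8-8 = 0 → [8, 0, 1, 2]
append vals[-1]+vals[-1] = 2+2 = 4 → [8, 0, 1, 2, 4]
append vals[0]+vals[0] = 8+8 = 16 → [8, 0, 1, 2, 4, 16]
reverse → [16, 4, 2, 1, 0, 8]
reverse → [8, 0, 1, 2, 4, 16]
append vals[0]+vals[0] = 8+8 = 16 → [8, 0, 1, 2, 4, 16, 16]
vals[-1] = vals[-1]-vals[0] = 16-8 = 8 → [8, 0, 1, 2, 4, 16, 8]
vals[-1]+vals[-1] = 8+8 = 16

16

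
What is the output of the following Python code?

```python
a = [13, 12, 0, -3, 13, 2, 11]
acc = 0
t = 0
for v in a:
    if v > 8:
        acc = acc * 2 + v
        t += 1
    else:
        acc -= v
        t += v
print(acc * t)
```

v=13: >8, acc = 0*2+13 = 13; t=1
v=12: >8, acc = 13*2+12 = 38; t=2
v=0: not >8, acc = 38-0 = 38; t=2
v=-3: not >8, acc = 38-(-3) = 41; t=-1
v=13: >8, acc = 41*2+13 = 95; t=0
v=2: not >8, acc = 95-2 = 93; t=2
v=11: >8, acc = 93*2+11 = 197; t=3
acc*t = 197*3 = 591

591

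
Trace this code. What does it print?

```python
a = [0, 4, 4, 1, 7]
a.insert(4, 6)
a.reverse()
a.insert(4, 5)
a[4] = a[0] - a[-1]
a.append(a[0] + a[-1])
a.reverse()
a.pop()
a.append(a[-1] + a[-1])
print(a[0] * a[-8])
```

insert 6 at 4 → [0, 4, 4, 1, 6, 7]
reverse → [7, 6, 1, 4, 4, 0]
insert 5 at 4 → [7, 6, 1, 4, 5, 4, 0]
a[4] = a[0]-a[-1] = 7-0 = 7 → [7, 6, 1, 4, 7, 4, 0]
append a[0]+a[-1] = 7+0 = 7 → [7, 6, 1, 4, 7, 4, 0, 7]
reverse → [7, 0, 4, 7, 4, 1, 6, 7]
pop() removes 7 → [7, 0, 4, 7, 4, 1, 6]
append a[-1]+a[-1] = 6+6 = 12 → [7, 0, 4, 7, 4, 1, 6, 12]
a[0]*a[-8] = 7*7 = 49

49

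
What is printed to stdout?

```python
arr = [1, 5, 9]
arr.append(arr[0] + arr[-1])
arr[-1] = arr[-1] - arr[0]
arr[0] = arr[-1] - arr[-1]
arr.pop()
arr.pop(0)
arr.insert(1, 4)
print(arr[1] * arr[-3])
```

20

append arr[0]+arr[-1] = 1+9 = 10 → [1, 5, 9, 10]
arr[-1] = arr[-1]-arr[0] = 10-1 = 9 → [1, 5, 9, 9]
arr[0] = arr[-1]-arr[-1] = 9-9 = 0 → [0, 5, 9, 9]
pop() removes 9 → [0, 5, 9]
pop(0) removes 0 → [5, 9]
insert 4 at 1 → [5, 4, 9]
arr[1]*arr[-3] = 4*5 = 20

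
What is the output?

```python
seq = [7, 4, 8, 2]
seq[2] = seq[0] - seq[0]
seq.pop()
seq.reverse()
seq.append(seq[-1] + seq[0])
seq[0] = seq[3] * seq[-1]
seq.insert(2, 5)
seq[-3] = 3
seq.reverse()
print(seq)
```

seq[2] = seq[0]-seq[0] = 7-7 = 0 → [7, 4, 0, 2]
pop() removes 2 → [7, 4, 0]
reverse → [0, 4, 7]
append seq[-1]+seq[0] = 7+0 = 7 → [0, 4, 7, 7]
seq[0] = seq[3]*seq[-1] = 7*7 = 49 → [49, 4, 7, 7]
insert 5 at 2 → [49, 4, 5, 7, 7]
seq[-3] = 3 → [49, 4, 3, 7, 7]
reverse → [7, 7, 3, 4, 49]

[7, 7, 3, 4, 49]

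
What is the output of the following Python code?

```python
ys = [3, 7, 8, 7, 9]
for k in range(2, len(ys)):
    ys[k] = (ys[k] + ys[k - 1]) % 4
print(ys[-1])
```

k=2: ys[2] = (8+7)%4 = 3 → [3, 7, 3, 7, 9]
k=3: ys[3] = (7+3)%4 = 2 → [3, 7, 3, 2, 9]
k=4: ys[4] = (9+2)%4 = 3 → [3, 7, 3, 2, 3]

3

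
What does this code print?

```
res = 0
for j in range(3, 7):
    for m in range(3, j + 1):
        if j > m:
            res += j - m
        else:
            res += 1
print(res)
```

j=3,m=3: not 3>3, res = 0+1 = 1
j=4,m=3: 4>3, res = 1+1 = 2
j=4,m=4: not 4>4, res = 2+1 = 3
j=5,m=3: 5>3, res = 3+2 = 5
j=5,m=4: 5>4, res = 5+1 = 6
j=5,m=5: not 5>5, res = 6+1 = 7
j=6,m=3: 6>3, res = 7+3 = 10
j=6,m=4: 6>4, res = 10+2 = 12
j=6,m=5: 6>5, res = 12+1 = 13
j=6,m=6: not 6>6, res = 13+1 = 14

14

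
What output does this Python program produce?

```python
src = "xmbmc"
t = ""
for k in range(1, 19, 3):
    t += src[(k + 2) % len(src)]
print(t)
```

mmcbxm

k=1: add src[3]='m' → 'm'
k=4: add src[1]='m' → 'mm'
k=7: add src[4]='c' → 'mmc'
k=10: add src[2]='b' → 'mmcb'
k=13: add src[0]='x' → 'mmcbx'
k=16: add src[3]='m' → 'mmcbxm'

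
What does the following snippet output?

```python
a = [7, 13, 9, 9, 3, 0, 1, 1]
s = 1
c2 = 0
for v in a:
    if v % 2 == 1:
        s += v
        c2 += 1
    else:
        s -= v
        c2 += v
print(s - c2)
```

v=7: odd, s = 1+7 = 8; c2=1
v=13: odd, s = 8+13 = 21; c2=2
v=9: odd, s = 21+9 = 30; c2=3
v=9: odd, s = 30+9 = 39; c2=4
v=3: odd, s = 39+3 = 42; c2=5
v=0: not odd, s = 42-0 = 42; c2=5
v=1: odd, s = 42+1 = 43; c2=6
v=1: odd, s = 43+1 = 44; c2=7
s-c2 = 44-7 = 37

37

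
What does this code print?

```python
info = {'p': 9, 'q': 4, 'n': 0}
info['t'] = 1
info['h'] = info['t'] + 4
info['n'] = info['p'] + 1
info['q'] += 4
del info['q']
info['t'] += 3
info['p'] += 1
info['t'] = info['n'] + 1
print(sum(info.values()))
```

info['t'] = 1 → {'p': 9, 'q': 4, 'n': 0, 't': 1}
info['h'] = info['t']+4 = 5 → {'p': 9, 'q': 4, 'n': 0, 't': 1, 'h': 5}
info['n'] = info['p']+1 = 10 → {'p': 9, 'q': 4, 'n': 10, 't': 1, 'h': 5}
info['q'] = 4+4 = 8 → {'p': 9, 'q': 8, 'n': 10, 't': 1, 'h': 5}
del 'q' → {'p': 9, 'n': 10, 't': 1, 'h': 5}
info['t'] = 1+3 = 4 → {'p': 9, 'n': 10, 't': 4, 'h': 5}
info['p'] = 9+1 = 10 → {'p': 10, 'n': 10, 't': 4, 'h': 5}
info['t'] = info['n']+1 = 11 → {'p': 10, 'n': 10, 't': 11, 'h': 5}
sum of values = 36

36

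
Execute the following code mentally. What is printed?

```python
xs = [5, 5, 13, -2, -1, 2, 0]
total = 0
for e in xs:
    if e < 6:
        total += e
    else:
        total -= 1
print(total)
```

8

e=5: <6, total = 0+5 = 5
e=5: <6, total = 5+5 = 10
e=13: not <6, total = 10-1 = 9
e=-2: <6, total = 9+(-2) = 7
e=-1: <6, total = 7+(-1) = 6
e=2: <6, total = 6+2 = 8
e=0: <6, total = 8+0 = 8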